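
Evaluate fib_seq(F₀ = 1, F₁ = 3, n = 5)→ F_2 = F_1 + F_0 = 4
F_3 = F_2 + F_1 = 7
F_4 = F_3 + F_2 = 11
= [1, 3, 4, 7, 11]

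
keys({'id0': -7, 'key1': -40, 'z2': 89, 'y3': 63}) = ['id0', 'key1', 'z2', 'y3']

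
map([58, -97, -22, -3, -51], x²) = (58)²=3364, (-97)²=9409, (-22)²=484, (-3)²=9, (-51)²=2601
= [3364, 9409, 484, 9, 2601]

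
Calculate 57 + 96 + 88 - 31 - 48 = 162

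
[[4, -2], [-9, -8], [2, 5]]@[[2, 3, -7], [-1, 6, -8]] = [[10, 0, -12], [-10, -75, 127], [-1, 36, -54]]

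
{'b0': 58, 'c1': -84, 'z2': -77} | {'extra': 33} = {'b0': 58, 'c1': -84, 'z2': -77, 'extra': 33}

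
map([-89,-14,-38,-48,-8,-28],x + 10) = -89+10=-79, -14+10=-4, -38+10=-28, -48+10=-38, -8+10=2, -28+10=-18
= [-79, -4, -28, -38, 2, -18]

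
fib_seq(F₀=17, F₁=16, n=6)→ F_2 = F_1 + F_0 = 33
F_3 = F_2 + F_1 = 49
F_4 = F_3 + F_2 = 82
...
= [17, 16, 33, 49, 82, 131]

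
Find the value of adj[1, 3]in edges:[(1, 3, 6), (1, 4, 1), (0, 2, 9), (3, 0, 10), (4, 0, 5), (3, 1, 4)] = 6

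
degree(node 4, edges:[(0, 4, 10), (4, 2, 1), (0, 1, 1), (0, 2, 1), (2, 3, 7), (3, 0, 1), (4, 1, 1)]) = 3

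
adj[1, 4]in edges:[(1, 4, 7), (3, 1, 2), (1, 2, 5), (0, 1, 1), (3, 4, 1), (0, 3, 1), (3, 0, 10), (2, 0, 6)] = 7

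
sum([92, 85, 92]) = 92 + 85 + 92
= 269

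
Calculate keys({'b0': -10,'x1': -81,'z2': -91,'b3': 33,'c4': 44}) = ['b0', 'x1', 'z2', 'b3', 'c4']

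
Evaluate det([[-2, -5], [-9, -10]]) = -25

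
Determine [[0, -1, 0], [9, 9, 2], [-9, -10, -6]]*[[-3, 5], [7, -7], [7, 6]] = C[0][0] = (0)*(-3) + (-1)*(7) + (0)*(7) = -7
C[0][1] = (0)*(5) + (-1)*(-7) + (0)*(6) = 7
C[1][0] = (9)*(-3) + (9)*(7) + (2)*(7) = 50
C[1][1] = (9)*(5) + (9)*(-7) + (2)*(6) = -6
C[2][0] = (-9)*(-3) + (-10)*(7) + (-6)*(7) = -85
C[2][1] = (-9)*(5) + (-10)*(-7) + (-6)*(6) = -11
= [[-7, 7], [50, -6], [-85, -11]]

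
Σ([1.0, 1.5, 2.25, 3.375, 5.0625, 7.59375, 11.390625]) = 32.171875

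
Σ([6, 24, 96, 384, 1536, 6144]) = 8190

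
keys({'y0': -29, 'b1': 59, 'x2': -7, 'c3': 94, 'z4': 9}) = ['y0', 'b1', 'x2', 'c3', 'z4']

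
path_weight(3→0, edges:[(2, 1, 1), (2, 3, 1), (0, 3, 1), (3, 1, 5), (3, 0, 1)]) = w(3→0)=1
= 1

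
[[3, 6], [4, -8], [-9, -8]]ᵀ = [[3, 4, -9], [6, -8, -8]]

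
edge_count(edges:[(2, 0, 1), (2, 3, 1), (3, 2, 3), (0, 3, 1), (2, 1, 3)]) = 5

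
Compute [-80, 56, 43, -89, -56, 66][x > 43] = keep x where x > 43: -80✗, 56✓, 43✗, -89✗, -56✗, 66✓
= [56, 66]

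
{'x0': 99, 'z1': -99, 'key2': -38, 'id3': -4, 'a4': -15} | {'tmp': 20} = {'x0': 99, 'z1': -99, 'key2': -38, 'id3': -4, 'a4': -15, 'tmp': 20}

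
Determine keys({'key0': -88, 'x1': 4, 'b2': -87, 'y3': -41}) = ['key0', 'x1', 'b2', 'y3']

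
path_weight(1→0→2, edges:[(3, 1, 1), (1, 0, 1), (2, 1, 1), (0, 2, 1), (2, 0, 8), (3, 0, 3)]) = 2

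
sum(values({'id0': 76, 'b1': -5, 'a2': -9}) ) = 62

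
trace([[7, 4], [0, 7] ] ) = diagonal: 7 + 7
= 14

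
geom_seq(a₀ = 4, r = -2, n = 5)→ [4, -8, 16, -32, 64]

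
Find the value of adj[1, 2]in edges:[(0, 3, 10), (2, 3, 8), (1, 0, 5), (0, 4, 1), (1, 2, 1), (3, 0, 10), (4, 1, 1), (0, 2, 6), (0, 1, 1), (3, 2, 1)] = 1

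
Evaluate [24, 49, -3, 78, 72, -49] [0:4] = [24, 49, -3, 78]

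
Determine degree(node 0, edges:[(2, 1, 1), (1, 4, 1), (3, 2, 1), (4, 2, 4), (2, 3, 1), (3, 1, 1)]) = incident: none
= 0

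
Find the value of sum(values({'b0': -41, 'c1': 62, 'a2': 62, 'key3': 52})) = 135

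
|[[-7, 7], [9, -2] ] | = (-7)*(-2) - (7)*(9)
= -49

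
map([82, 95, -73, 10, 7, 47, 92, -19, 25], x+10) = 82+10=92, 95+10=105, -73+10=-63, 10+10=20, 7+10=17, 47+10=57, 92+10=102, -19+10=-9, 25+10=35
= [92, 105, -63, 20, 17, 57, 102, -9, 35]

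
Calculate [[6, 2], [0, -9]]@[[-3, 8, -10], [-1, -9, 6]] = [[-20, 30, -48], [9, 81, -54]]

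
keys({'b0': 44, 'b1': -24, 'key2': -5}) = ['b0', 'b1', 'key2']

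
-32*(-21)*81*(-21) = -1143072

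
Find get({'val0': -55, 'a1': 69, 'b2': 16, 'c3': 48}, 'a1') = 69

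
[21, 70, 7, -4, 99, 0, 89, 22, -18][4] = 99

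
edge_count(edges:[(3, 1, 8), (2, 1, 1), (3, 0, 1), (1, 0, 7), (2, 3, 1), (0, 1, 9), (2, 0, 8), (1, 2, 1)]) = 8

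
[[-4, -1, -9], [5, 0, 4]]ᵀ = [[-4, 5], [-1, 0], [-9, 4]]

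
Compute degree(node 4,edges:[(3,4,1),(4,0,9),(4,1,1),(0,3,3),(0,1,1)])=incident: (3,4), (4,0), (4,1)
= 3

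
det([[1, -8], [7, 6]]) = 62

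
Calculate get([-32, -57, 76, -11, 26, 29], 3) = -11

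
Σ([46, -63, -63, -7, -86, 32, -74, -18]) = 46 + (-63) + (-63) + (-7) + (-86) + 32 + (-74) + (-18)
= -233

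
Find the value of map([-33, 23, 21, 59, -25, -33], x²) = (-33)²=1089, (23)²=529, (21)²=441, (59)²=3481, (-25)²=625, (-33)²=1089
= [1089, 529, 441, 3481, 625, 1089]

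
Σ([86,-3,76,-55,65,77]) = 86 + (-3) + 76 + (-55) + 65 + 77
= 246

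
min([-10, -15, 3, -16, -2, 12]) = -16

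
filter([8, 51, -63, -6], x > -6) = [8, 51]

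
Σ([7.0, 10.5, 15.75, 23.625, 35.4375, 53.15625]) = 7.0 + 10.5 + 15.75 + 23.625 + 35.4375 + 53.15625
= 145.46875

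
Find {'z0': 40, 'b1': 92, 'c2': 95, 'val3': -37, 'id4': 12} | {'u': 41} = {'z0': 40, 'b1': 92, 'c2': 95, 'val3': -37, 'id4': 12, 'u': 41}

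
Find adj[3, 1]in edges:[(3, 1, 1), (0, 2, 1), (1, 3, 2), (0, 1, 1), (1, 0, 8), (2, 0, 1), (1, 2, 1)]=1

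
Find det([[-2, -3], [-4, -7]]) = (-2)*(-7) - (-3)*(-4)
= 2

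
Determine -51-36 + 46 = -41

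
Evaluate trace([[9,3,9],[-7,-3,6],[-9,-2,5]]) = diagonal: 9 + (-3) + 5
= 11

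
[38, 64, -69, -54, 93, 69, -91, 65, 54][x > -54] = keep x where x > -54: 38✓, 64✓, -69✗, -54✗, 93✓, 69✓, -91✗, 65✓, 54✓
= [38, 64, 93, 69, 65, 54]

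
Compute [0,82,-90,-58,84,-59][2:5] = [-90, -58, 84]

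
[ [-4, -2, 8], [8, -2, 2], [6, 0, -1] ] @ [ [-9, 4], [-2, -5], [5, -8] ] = C[0][0] = (-4)*(-9) + (-2)*(-2) + (8)*(5) = 80
C[0][1] = (-4)*(4) + (-2)*(-5) + (8)*(-8) = -70
C[1][0] = (8)*(-9) + (-2)*(-2) + (2)*(5) = -58
C[1][1] = (8)*(4) + (-2)*(-5) + (2)*(-8) = 26
C[2][0] = (6)*(-9) + (0)*(-2) + (-1)*(5) = -59
C[2][1] = (6)*(4) + (0)*(-5) + (-1)*(-8) = 32
= [[80, -70], [-58, 26], [-59, 32]]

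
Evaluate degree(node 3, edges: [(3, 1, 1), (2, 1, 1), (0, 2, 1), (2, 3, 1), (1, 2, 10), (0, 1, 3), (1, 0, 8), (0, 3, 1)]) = incident: (3,1), (2,3), (0,3)
= 3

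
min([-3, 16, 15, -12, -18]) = -18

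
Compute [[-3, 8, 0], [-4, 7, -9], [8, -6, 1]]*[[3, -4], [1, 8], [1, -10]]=C[0][0] = (-3)*(3) + (8)*(1) + (0)*(1) = -1
C[0][1] = (-3)*(-4) + (8)*(8) + (0)*(-10) = 76
C[1][0] = (-4)*(3) + (7)*(1) + (-9)*(1) = -14
C[1][1] = (-4)*(-4) + (7)*(8) + (-9)*(-10) = 162
C[2][0] = (8)*(3) + (-6)*(1) + (1)*(1) = 19
C[2][1] = (8)*(-4) + (-6)*(8) + (1)*(-10) = -90
= [[-1, 76], [-14, 162], [19, -90]]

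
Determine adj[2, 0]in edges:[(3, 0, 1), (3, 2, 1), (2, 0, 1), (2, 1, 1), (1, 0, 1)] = 1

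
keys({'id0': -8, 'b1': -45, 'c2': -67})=['id0', 'b1', 'c2']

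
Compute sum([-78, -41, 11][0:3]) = slice → [-78, -41, 11]
(-78) + (-41) + 11
= -108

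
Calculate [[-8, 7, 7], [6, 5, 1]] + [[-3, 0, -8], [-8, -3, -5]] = [[-11, 7, -1], [-2, 2, -4]]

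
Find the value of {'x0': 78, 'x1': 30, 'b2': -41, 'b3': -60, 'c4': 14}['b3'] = -60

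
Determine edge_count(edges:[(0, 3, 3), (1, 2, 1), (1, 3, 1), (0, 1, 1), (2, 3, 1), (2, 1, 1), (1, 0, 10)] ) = 7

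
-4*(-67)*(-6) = -1608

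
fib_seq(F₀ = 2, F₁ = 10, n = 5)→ F_2 = F_1 + F_0 = 12
F_3 = F_2 + F_1 = 22
F_4 = F_3 + F_2 = 34
= [2, 10, 12, 22, 34]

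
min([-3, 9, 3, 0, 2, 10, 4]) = -3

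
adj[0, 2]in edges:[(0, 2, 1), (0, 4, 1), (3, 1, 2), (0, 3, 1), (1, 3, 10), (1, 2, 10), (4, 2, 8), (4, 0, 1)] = 1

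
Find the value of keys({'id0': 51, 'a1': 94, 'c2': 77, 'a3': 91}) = ['id0', 'a1', 'c2', 'a3']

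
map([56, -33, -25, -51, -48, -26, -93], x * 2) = 56*2=112, -33*2=-66, -25*2=-50, -51*2=-102, -48*2=-96, -26*2=-52, -93*2=-186
= [112, -66, -50, -102, -96, -52, -186]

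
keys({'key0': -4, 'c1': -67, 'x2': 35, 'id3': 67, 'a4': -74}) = ['key0', 'c1', 'x2', 'id3', 'a4']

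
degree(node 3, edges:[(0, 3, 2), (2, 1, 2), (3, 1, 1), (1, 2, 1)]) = 2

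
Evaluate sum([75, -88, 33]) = 75 + (-88) + 33
= 20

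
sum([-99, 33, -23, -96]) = -185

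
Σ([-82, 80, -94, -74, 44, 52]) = (-82) + 80 + (-94) + (-74) + 44 + 52
= -74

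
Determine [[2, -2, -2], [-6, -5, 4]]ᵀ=[[2, -6], [-2, -5], [-2, 4]]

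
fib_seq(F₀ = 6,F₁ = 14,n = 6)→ [6, 14, 20, 34, 54, 88]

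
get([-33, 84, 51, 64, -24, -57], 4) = -24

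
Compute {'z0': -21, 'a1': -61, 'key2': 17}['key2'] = 17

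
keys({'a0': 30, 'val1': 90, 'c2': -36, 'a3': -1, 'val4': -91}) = ['a0', 'val1', 'c2', 'a3', 'val4']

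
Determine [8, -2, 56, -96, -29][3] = -96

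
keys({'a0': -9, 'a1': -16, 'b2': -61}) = ['a0', 'a1', 'b2']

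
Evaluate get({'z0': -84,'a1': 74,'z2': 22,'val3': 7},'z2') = 22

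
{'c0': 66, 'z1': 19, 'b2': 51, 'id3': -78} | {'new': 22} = {'c0': 66, 'z1': 19, 'b2': 51, 'id3': -78, 'new': 22}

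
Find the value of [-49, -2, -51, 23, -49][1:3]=[-2, -51]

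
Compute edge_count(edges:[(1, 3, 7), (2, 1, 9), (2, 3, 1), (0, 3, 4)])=4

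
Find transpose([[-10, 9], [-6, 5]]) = [[-10, -6], [9, 5]]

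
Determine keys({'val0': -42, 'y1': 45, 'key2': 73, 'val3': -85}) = ['val0', 'y1', 'key2', 'val3']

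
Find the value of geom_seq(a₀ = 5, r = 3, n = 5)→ a_0 = 5*3^0 = 5
a_1 = 5*3^1 = 15
a_2 = 5*3^2 = 45
...
= [5, 15, 45, 135, 405]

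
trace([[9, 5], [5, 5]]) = 14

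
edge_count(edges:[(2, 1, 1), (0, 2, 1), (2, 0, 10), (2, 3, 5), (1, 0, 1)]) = 5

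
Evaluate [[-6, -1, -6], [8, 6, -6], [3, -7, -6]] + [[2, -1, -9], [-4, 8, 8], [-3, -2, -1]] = [[-4, -2, -15], [4, 14, 2], [0, -9, -7]]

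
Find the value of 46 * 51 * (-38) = -89148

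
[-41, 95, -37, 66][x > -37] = [95, 66]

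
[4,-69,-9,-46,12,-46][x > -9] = keep x where x > -9: 4✓, -69✗, -9✗, -46✗, 12✓, -46✗
= [4, 12]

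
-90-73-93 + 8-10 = -258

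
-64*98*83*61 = -31755136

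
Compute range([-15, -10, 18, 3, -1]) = 33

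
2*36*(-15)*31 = -33480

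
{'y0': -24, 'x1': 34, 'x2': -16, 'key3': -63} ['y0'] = -24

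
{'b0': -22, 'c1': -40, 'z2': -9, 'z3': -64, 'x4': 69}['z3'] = -64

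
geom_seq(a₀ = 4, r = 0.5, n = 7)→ [4.0, 2.0, 1.0, 0.5, 0.25, 0.125, 0.0625]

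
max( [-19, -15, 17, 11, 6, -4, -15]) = 17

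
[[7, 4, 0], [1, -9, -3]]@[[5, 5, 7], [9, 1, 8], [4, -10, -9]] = C[0][0] = (7)*(5) + (4)*(9) + (0)*(4) = 71
C[0][1] = (7)*(5) + (4)*(1) + (0)*(-10) = 39
C[0][2] = (7)*(7) + (4)*(8) + (0)*(-9) = 81
C[1][0] = (1)*(5) + (-9)*(9) + (-3)*(4) = -88
C[1][1] = (1)*(5) + (-9)*(1) + (-3)*(-10) = 26
C[1][2] = (1)*(7) + (-9)*(8) + (-3)*(-9) = -38
= [[71, 39, 81], [-88, 26, -38]]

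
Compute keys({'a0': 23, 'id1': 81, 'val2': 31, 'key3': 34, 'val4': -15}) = ['a0', 'id1', 'val2', 'key3', 'val4']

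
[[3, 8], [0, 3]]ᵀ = [[3, 0], [8, 3]]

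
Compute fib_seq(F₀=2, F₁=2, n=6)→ F_2 = F_1 + F_0 = 4
F_3 = F_2 + F_1 = 6
F_4 = F_3 + F_2 = 10
...
= [2, 2, 4, 6, 10, 16]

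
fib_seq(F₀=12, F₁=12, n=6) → [12, 12, 24, 36, 60, 96]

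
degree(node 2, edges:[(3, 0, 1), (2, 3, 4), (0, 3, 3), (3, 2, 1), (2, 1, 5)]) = incident: (2,3), (3,2), (2,1)
= 3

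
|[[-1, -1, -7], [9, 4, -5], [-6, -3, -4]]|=-14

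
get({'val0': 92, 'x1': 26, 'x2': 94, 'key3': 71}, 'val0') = 92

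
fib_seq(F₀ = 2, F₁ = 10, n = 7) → F_2 = F_1 + F_0 = 12
F_3 = F_2 + F_1 = 22
F_4 = F_3 + F_2 = 34
...
= [2, 10, 12, 22, 34, 56, 90]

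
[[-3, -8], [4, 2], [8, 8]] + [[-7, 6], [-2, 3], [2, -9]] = [[-10, -2], [2, 5], [10, -1]]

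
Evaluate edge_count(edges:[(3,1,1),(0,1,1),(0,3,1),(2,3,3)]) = 4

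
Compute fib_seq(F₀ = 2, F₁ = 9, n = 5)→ F_2 = F_1 + F_0 = 11
F_3 = F_2 + F_1 = 20
F_4 = F_3 + F_2 = 31
= [2, 9, 11, 20, 31]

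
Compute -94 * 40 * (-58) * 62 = 13520960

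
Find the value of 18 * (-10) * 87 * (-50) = 783000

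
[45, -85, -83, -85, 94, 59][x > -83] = [45, 94, 59]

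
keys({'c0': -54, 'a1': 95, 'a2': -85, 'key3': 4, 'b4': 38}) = ['c0', 'a1', 'a2', 'key3', 'b4']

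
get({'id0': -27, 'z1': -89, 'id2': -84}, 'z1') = -89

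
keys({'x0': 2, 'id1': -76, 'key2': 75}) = ['x0', 'id1', 'key2']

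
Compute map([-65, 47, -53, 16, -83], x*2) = [-130, 94, -106, 32, -166]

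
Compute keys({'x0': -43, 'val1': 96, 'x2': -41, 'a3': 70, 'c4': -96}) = ['x0', 'val1', 'x2', 'a3', 'c4']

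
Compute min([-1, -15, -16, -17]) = -17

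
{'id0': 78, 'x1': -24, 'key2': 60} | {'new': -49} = {'id0': 78, 'x1': -24, 'key2': 60, 'new': -49}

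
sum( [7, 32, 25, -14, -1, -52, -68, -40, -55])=-166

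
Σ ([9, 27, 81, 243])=9 + 27 + 81 + 243
= 360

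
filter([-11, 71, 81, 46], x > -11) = [71, 81, 46]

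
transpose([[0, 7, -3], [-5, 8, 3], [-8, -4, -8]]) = [[0, -5, -8], [7, 8, -4], [-3, 3, -8]]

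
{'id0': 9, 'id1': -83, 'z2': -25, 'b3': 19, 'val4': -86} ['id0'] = 9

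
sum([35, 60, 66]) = 161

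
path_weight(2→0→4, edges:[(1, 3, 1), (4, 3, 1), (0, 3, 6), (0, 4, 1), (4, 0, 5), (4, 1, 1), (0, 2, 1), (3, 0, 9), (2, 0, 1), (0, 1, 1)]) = 2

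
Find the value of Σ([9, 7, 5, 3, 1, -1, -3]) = 9 + 7 + 5 + 3 + 1 + (-1) + (-3)
= 21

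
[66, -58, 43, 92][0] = 66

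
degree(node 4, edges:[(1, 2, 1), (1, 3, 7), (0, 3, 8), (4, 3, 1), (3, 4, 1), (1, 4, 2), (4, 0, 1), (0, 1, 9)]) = 4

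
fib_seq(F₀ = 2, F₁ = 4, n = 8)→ [2, 4, 6, 10, 16, 26, 42, 68]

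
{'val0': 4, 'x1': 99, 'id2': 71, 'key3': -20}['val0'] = 4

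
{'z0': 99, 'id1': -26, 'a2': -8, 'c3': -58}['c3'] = -58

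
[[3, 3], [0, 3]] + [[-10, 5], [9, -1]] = [[-7, 8], [9, 2]]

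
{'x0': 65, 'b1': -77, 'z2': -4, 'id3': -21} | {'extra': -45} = {'x0': 65, 'b1': -77, 'z2': -4, 'id3': -21, 'extra': -45}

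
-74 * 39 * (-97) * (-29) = -8118318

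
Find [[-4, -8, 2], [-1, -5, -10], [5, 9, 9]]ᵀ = [[-4, -1, 5], [-8, -5, 9], [2, -10, 9]]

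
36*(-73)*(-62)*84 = 13686624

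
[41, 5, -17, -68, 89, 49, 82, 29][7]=29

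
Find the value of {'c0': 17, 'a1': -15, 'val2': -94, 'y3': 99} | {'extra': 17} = {'c0': 17, 'a1': -15, 'val2': -94, 'y3': 99, 'extra': 17}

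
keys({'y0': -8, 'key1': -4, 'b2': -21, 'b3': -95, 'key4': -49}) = ['y0', 'key1', 'b2', 'b3', 'key4']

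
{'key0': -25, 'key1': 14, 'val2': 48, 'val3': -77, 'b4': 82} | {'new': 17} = {'key0': -25, 'key1': 14, 'val2': 48, 'val3': -77, 'b4': 82, 'new': 17}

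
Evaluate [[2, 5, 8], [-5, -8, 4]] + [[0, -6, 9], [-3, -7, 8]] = [[2, -1, 17], [-8, -15, 12]]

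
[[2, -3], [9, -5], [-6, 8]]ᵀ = [[2, 9, -6], [-3, -5, 8]]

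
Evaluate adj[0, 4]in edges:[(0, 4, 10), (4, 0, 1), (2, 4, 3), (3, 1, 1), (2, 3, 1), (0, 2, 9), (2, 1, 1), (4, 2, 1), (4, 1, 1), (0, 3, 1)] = 10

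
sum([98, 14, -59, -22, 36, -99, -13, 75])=98 + 14 + (-59) + (-22) + 36 + (-99) + (-13) + 75
= 30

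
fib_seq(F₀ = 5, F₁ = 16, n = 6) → [5, 16, 21, 37, 58, 95]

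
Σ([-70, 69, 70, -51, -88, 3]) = (-70) + 69 + 70 + (-51) + (-88) + 3
= -67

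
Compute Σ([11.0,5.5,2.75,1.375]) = 11.0 + 5.5 + 2.75 + 1.375
= 20.625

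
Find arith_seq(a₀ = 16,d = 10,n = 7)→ a_0 = 16 + 0*10 = 16
a_1 = 16 + 1*10 = 26
a_2 = 16 + 2*10 = 36
...
= [16, 26, 36, 46, 56, 66, 76]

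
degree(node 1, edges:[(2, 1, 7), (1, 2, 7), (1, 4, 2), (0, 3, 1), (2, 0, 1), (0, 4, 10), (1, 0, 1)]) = 4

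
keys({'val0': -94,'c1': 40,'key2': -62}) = ['val0', 'c1', 'key2']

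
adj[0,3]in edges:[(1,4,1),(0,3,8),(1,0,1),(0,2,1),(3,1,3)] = 8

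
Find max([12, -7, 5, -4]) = 12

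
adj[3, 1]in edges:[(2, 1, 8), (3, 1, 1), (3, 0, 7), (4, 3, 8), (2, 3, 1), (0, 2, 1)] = 1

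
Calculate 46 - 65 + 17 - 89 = -91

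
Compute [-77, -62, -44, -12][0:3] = [-77, -62, -44]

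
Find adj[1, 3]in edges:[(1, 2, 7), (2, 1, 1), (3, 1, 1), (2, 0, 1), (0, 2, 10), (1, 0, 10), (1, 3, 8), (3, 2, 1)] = 8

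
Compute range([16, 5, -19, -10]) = 35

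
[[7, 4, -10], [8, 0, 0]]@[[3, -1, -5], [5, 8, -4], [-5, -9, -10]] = C[0][0] = (7)*(3) + (4)*(5) + (-10)*(-5) = 91
C[0][1] = (7)*(-1) + (4)*(8) + (-10)*(-9) = 115
C[0][2] = (7)*(-5) + (4)*(-4) + (-10)*(-10) = 49
C[1][0] = (8)*(3) + (0)*(5) + (0)*(-5) = 24
C[1][1] = (8)*(-1) + (0)*(8) + (0)*(-9) = -8
C[1][2] = (8)*(-5) + (0)*(-4) + (0)*(-10) = -40
= [[91, 115, 49], [24, -8, -40]]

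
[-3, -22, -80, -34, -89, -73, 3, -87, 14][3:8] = [-34, -89, -73, 3, -87]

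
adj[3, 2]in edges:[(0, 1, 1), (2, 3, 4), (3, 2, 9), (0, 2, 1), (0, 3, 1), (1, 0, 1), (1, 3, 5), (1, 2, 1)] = 9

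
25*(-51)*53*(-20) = 1351500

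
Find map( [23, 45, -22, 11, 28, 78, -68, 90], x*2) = 23*2=46, 45*2=90, -22*2=-44, 11*2=22, 28*2=56, 78*2=156, -68*2=-136, 90*2=180
= [46, 90, -44, 22, 56, 156, -136, 180]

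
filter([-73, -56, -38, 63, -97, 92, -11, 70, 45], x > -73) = keep x where x > -73: -73✗, -56✓, -38✓, 63✓, -97✗, 92✓, -11✓, 70✓, 45✓
= [-56, -38, 63, 92, -11, 70, 45]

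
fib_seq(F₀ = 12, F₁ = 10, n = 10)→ [12, 10, 22, 32, 54, 86, 140, 226, 366, 592]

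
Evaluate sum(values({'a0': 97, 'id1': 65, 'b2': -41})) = 121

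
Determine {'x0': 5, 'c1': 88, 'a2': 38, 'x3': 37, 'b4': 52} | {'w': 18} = {'x0': 5, 'c1': 88, 'a2': 38, 'x3': 37, 'b4': 52, 'w': 18}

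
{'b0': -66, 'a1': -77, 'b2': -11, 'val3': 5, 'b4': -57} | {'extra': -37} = {'b0': -66, 'a1': -77, 'b2': -11, 'val3': 5, 'b4': -57, 'extra': -37}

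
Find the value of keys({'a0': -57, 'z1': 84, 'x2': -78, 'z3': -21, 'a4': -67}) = ['a0', 'z1', 'x2', 'z3', 'a4']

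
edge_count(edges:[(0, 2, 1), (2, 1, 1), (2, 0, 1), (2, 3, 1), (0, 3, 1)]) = 5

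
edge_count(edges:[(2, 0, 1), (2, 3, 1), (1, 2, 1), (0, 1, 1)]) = 4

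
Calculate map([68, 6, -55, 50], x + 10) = 68+10=78, 6+10=16, -55+10=-45, 50+10=60
= [78, 16, -45, 60]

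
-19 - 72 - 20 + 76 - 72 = -107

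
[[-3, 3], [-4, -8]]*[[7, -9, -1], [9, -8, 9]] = [[6, 3, 30], [-100, 100, -68]]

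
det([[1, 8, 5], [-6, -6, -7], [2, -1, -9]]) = (1)*(1)*det([[-6, -7], [-1, -9]]) + (-1)*(8)*det([[-6, -7], [2, -9]]) + (1)*(5)*det([[-6, -6], [2, -1]])
= 47 + -544 + 90
= -407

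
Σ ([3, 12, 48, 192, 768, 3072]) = 3 + 12 + 48 + 192 + 768 + 3072
= 4095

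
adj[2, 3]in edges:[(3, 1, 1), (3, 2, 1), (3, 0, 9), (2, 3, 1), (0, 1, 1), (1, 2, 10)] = 1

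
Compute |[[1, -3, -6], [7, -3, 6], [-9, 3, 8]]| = (1)*(1)*det([[-3, 6], [3, 8]]) + (-1)*(-3)*det([[7, 6], [-9, 8]]) + (1)*(-6)*det([[7, -3], [-9, 3]])
= -42 + 330 + 36
= 324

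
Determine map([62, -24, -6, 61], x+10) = [72, -14, 4, 71]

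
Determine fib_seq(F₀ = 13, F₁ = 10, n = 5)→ F_2 = F_1 + F_0 = 23
F_3 = F_2 + F_1 = 33
F_4 = F_3 + F_2 = 56
= [13, 10, 23, 33, 56]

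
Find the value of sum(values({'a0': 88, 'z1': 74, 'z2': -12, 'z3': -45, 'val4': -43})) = 88 + 74 + (-12) + (-45) + (-43)
= 62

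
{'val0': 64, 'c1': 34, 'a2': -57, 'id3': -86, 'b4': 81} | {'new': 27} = {'val0': 64, 'c1': 34, 'a2': -57, 'id3': -86, 'b4': 81, 'new': 27}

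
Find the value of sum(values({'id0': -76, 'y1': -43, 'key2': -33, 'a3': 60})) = (-76) + (-43) + (-33) + 60
= -92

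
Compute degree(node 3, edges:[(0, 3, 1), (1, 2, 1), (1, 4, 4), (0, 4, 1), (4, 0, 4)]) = incident: (0,3)
= 1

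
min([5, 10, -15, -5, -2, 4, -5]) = -15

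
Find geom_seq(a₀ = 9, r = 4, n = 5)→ a_0 = 9*4^0 = 9
a_1 = 9*4^1 = 36
a_2 = 9*4^2 = 144
...
= [9, 36, 144, 576, 2304]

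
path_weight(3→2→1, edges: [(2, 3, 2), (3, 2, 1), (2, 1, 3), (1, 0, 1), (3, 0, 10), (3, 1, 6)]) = w(3→2)=1 + w(2→1)=3
= 4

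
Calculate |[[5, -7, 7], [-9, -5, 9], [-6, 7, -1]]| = (1)*(5)*det([[-5, 9], [7, -1]]) + (-1)*(-7)*det([[-9, 9], [-6, -1]]) + (1)*(7)*det([[-9, -5], [-6, 7]])
= -290 + 441 + -651
= -500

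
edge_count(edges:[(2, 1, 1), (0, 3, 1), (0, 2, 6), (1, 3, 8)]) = 4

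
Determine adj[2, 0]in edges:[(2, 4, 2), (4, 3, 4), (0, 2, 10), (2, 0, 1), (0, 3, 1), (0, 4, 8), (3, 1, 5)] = 1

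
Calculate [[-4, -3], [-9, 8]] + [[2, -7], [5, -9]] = [[-2, -10], [-4, -1]]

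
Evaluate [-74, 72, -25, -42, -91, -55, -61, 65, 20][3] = -42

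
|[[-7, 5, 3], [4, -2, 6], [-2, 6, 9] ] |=198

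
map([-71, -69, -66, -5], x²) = (-71)²=5041, (-69)²=4761, (-66)²=4356, (-5)²=25
= [5041, 4761, 4356, 25]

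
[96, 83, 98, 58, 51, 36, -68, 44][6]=-68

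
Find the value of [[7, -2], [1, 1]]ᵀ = [[7, 1], [-2, 1]]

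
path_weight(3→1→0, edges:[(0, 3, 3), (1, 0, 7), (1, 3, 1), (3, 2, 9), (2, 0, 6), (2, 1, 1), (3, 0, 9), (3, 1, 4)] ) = w(3→1)=4 + w(1→0)=7
= 11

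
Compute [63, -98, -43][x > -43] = [63]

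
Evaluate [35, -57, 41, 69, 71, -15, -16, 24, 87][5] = -15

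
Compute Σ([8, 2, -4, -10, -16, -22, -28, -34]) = -104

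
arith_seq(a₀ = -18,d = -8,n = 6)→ a_0 = -18 + 0*-8 = -18
a_1 = -18 + 1*-8 = -26
a_2 = -18 + 2*-8 = -34
...
= [-18, -26, -34, -42, -50, -58]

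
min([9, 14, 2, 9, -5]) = -5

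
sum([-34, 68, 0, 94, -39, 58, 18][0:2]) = slice → [-34, 68]
(-34) + 68
= 34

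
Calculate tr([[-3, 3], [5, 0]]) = -3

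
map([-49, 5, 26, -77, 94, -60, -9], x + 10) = -49+10=-39, 5+10=15, 26+10=36, -77+10=-67, 94+10=104, -60+10=-50, -9+10=1
= [-39, 15, 36, -67, 104, -50, 1]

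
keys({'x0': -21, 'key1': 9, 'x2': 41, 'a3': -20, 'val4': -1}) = ['x0', 'key1', 'x2', 'a3', 'val4']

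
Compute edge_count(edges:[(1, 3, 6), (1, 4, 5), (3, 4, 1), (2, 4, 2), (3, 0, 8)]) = 5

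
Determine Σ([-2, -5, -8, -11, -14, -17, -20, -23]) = (-2) + (-5) + (-8) + (-11) + (-14) + (-17) + (-20) + (-23)
= -100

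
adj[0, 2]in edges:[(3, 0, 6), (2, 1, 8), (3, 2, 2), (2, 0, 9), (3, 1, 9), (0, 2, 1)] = 1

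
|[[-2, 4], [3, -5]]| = (-2)*(-5) - (4)*(3)
= -2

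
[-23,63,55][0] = -23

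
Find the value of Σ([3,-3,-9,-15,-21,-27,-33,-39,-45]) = -189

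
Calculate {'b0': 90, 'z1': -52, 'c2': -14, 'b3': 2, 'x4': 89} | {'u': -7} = {'b0': 90, 'z1': -52, 'c2': -14, 'b3': 2, 'x4': 89, 'u': -7}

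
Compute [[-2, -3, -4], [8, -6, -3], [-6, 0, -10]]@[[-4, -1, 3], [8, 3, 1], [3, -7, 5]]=[[-28, 21, -29], [-89, -5, 3], [-6, 76, -68]]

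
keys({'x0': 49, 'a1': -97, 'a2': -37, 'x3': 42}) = ['x0', 'a1', 'a2', 'x3']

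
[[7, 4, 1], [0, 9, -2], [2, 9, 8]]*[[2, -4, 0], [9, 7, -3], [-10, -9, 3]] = C[0][0] = (7)*(2) + (4)*(9) + (1)*(-10) = 40
C[0][1] = (7)*(-4) + (4)*(7) + (1)*(-9) = -9
C[0][2] = (7)*(0) + (4)*(-3) + (1)*(3) = -9
C[1][0] = (0)*(2) + (9)*(9) + (-2)*(-10) = 101
C[1][1] = (0)*(-4) + (9)*(7) + (-2)*(-9) = 81
C[1][2] = (0)*(0) + (9)*(-3) + (-2)*(3) = -33
... (3 more cells)
= [[40, -9, -9], [101, 81, -33], [5, -17, -3]]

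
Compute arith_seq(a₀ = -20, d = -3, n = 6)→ a_0 = -20 + 0*-3 = -20
a_1 = -20 + 1*-3 = -23
a_2 = -20 + 2*-3 = -26
...
= [-20, -23, -26, -29, -32, -35]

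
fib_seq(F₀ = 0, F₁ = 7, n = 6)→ F_2 = F_1 + F_0 = 7
F_3 = F_2 + F_1 = 14
F_4 = F_3 + F_2 = 21
...
= [0, 7, 7, 14, 21, 35]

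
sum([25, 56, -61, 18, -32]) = 6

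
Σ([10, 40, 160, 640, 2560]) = 10 + 40 + 160 + 640 + 2560
= 3410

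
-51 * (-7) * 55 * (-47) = -922845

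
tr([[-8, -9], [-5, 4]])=-4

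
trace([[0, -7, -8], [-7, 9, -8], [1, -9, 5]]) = 14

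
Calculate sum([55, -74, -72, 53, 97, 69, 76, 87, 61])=55 + (-74) + (-72) + 53 + 97 + 69 + 76 + 87 + 61
= 352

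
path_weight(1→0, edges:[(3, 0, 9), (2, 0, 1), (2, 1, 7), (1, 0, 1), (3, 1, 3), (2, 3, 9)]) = 1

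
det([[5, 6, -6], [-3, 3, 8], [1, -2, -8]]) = (1)*(5)*det([[3, 8], [-2, -8]]) + (-1)*(6)*det([[-3, 8], [1, -8]]) + (1)*(-6)*det([[-3, 3], [1, -2]])
= -40 + -96 + -18
= -154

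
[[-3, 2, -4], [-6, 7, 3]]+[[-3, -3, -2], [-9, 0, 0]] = [[-6, -1, -6], [-15, 7, 3]]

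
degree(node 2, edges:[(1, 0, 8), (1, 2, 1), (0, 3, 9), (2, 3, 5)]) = incident: (1,2), (2,3)
= 2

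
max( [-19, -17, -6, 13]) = 13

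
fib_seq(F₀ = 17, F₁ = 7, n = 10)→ [17, 7, 24, 31, 55, 86, 141, 227, 368, 595]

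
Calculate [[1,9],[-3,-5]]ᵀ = [[1, -3], [9, -5]]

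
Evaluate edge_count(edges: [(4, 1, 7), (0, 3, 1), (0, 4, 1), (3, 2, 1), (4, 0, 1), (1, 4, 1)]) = 6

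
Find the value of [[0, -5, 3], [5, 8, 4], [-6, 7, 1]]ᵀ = [[0, 5, -6], [-5, 8, 7], [3, 4, 1]]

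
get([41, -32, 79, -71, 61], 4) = 61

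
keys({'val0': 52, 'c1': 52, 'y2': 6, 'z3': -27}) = ['val0', 'c1', 'y2', 'z3']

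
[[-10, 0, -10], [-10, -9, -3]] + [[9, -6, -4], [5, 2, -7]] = [[-1, -6, -14], [-5, -7, -10]]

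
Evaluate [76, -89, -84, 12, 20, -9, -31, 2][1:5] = [-89, -84, 12, 20]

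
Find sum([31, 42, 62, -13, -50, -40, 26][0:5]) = slice → [31, 42, 62, -13, -50]
31 + 42 + 62 + (-13) + (-50)
= 72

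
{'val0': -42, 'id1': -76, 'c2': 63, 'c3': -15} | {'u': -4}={'val0': -42, 'id1': -76, 'c2': 63, 'c3': -15, 'u': -4}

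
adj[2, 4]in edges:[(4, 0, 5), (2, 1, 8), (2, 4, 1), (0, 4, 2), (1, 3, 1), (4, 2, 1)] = 1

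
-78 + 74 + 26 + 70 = 92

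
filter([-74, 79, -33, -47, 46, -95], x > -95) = [-74, 79, -33, -47, 46]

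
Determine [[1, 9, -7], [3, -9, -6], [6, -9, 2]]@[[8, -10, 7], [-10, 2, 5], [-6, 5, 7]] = C[0][0] = (1)*(8) + (9)*(-10) + (-7)*(-6) = -40
C[0][1] = (1)*(-10) + (9)*(2) + (-7)*(5) = -27
C[0][2] = (1)*(7) + (9)*(5) + (-7)*(7) = 3
C[1][0] = (3)*(8) + (-9)*(-10) + (-6)*(-6) = 150
C[1][1] = (3)*(-10) + (-9)*(2) + (-6)*(5) = -78
C[1][2] = (3)*(7) + (-9)*(5) + (-6)*(7) = -66
... (3 more cells)
= [[-40, -27, 3], [150, -78, -66], [126, -68, 11]]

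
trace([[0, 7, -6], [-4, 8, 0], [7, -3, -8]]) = diagonal: 0 + 8 + (-8)
= 0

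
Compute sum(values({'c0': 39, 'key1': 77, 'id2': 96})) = 39 + 77 + 96
= 212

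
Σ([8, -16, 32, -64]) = -40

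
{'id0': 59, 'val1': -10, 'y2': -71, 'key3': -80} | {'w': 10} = {'id0': 59, 'val1': -10, 'y2': -71, 'key3': -80, 'w': 10}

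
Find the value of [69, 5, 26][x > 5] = [69, 26]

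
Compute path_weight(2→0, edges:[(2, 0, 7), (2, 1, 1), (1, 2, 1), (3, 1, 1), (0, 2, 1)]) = w(2→0)=7
= 7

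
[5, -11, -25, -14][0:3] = [5, -11, -25]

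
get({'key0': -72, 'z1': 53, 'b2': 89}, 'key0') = -72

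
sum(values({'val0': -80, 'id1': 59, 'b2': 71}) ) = 50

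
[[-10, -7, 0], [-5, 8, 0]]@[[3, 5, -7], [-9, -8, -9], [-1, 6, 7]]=C[0][0] = (-10)*(3) + (-7)*(-9) + (0)*(-1) = 33
C[0][1] = (-10)*(5) + (-7)*(-8) + (0)*(6) = 6
C[0][2] = (-10)*(-7) + (-7)*(-9) + (0)*(7) = 133
C[1][0] = (-5)*(3) + (8)*(-9) + (0)*(-1) = -87
C[1][1] = (-5)*(5) + (8)*(-8) + (0)*(6) = -89
C[1][2] = (-5)*(-7) + (8)*(-9) + (0)*(7) = -37
= [[33, 6, 133], [-87, -89, -37]]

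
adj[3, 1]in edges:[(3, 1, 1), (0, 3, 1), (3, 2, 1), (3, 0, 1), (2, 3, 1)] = 1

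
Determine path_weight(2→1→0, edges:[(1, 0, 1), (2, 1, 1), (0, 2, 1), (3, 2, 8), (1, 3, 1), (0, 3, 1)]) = w(2→1)=1 + w(1→0)=1
= 2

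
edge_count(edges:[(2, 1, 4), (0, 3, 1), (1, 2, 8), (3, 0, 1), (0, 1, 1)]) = 5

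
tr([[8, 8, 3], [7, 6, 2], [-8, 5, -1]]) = diagonal: 8 + 6 + (-1)
= 13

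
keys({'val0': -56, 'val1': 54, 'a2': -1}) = ['val0', 'val1', 'a2']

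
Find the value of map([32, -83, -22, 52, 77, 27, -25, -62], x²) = (32)²=1024, (-83)²=6889, (-22)²=484, (52)²=2704, (77)²=5929, (27)²=729, (-25)²=625, (-62)²=3844
= [1024, 6889, 484, 2704, 5929, 729, 625, 3844]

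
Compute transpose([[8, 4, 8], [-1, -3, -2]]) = [[8, -1], [4, -3], [8, -2]]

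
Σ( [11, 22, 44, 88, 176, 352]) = 693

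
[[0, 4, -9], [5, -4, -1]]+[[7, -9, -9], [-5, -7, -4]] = [[7, -5, -18], [0, -11, -5]]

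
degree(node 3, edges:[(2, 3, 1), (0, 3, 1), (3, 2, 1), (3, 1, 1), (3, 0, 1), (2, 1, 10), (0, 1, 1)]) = 5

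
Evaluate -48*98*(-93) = 437472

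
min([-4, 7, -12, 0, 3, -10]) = -12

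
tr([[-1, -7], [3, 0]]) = diagonal: (-1) + 0
= -1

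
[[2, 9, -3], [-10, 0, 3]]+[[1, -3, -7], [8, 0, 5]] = [[3, 6, -10], [-2, 0, 8]]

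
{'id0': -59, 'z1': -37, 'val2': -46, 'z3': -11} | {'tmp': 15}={'id0': -59, 'z1': -37, 'val2': -46, 'z3': -11, 'tmp': 15}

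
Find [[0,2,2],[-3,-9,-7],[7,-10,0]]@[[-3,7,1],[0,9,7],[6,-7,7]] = [[12, 4, 28], [-33, -53, -115], [-21, -41, -63]]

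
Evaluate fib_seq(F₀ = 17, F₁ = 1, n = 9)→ [17, 1, 18, 19, 37, 56, 93, 149, 242]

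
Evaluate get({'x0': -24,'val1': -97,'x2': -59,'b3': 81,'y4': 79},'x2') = -59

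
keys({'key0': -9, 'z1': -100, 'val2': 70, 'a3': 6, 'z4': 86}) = ['key0', 'z1', 'val2', 'a3', 'z4']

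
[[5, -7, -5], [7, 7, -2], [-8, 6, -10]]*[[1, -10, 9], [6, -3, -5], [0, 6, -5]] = C[0][0] = (5)*(1) + (-7)*(6) + (-5)*(0) = -37
C[0][1] = (5)*(-10) + (-7)*(-3) + (-5)*(6) = -59
C[0][2] = (5)*(9) + (-7)*(-5) + (-5)*(-5) = 105
C[1][0] = (7)*(1) + (7)*(6) + (-2)*(0) = 49
C[1][1] = (7)*(-10) + (7)*(-3) + (-2)*(6) = -103
C[1][2] = (7)*(9) + (7)*(-5) + (-2)*(-5) = 38
... (3 more cells)
= [[-37, -59, 105], [49, -103, 38], [28, 2, -52]]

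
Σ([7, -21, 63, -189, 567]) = 427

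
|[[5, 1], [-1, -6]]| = (5)*(-6) - (1)*(-1)
= -29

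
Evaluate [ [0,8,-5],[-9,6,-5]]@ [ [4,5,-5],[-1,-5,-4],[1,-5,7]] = [[-13, -15, -67], [-47, -50, -14]]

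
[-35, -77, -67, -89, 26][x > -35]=keep x where x > -35: -35✗, -77✗, -67✗, -89✗, 26✓
= [26]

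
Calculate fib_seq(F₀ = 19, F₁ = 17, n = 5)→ F_2 = F_1 + F_0 = 36
F_3 = F_2 + F_1 = 53
F_4 = F_3 + F_2 = 89
= [19, 17, 36, 53, 89]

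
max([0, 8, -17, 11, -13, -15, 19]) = 19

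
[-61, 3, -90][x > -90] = keep x where x > -90: -61✓, 3✓, -90✗
= [-61, 3]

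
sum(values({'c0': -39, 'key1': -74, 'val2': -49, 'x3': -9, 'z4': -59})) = (-39) + (-74) + (-49) + (-9) + (-59)
= -230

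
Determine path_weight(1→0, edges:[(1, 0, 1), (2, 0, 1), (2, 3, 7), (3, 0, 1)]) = 1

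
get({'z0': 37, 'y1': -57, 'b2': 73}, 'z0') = 37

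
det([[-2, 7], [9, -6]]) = (-2)*(-6) - (7)*(9)
= -51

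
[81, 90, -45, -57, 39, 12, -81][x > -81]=keep x where x > -81: 81✓, 90✓, -45✓, -57✓, 39✓, 12✓, -81✗
= [81, 90, -45, -57, 39, 12]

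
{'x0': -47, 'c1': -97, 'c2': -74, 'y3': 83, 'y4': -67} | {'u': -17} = {'x0': -47, 'c1': -97, 'c2': -74, 'y3': 83, 'y4': -67, 'u': -17}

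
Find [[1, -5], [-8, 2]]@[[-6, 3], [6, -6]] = C[0][0] = (1)*(-6) + (-5)*(6) = -36
C[0][1] = (1)*(3) + (-5)*(-6) = 33
C[1][0] = (-8)*(-6) + (2)*(6) = 60
C[1][1] = (-8)*(3) + (2)*(-6) = -36
= [[-36, 33], [60, -36]]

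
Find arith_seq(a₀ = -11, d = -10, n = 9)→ a_0 = -11 + 0*-10 = -11
a_1 = -11 + 1*-10 = -21
a_2 = -11 + 2*-10 = -31
...
= [-11, -21, -31, -41, -51, -61, -71, -81, -91]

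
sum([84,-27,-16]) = 84 + (-27) + (-16)
= 41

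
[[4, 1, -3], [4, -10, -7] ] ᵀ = [[4, 4], [1, -10], [-3, -7]]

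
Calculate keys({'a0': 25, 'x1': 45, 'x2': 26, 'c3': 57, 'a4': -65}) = ['a0', 'x1', 'x2', 'c3', 'a4']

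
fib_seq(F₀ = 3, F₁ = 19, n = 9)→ F_2 = F_1 + F_0 = 22
F_3 = F_2 + F_1 = 41
F_4 = F_3 + F_2 = 63
...
= [3, 19, 22, 41, 63, 104, 167, 271, 438]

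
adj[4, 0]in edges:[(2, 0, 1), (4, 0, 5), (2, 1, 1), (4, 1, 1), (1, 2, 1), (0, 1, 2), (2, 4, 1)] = 5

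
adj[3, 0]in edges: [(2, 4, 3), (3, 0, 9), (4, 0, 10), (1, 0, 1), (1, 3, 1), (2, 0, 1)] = 9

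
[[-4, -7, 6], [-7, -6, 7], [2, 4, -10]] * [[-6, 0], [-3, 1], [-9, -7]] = C[0][0] = (-4)*(-6) + (-7)*(-3) + (6)*(-9) = -9
C[0][1] = (-4)*(0) + (-7)*(1) + (6)*(-7) = -49
C[1][0] = (-7)*(-6) + (-6)*(-3) + (7)*(-9) = -3
C[1][1] = (-7)*(0) + (-6)*(1) + (7)*(-7) = -55
C[2][0] = (2)*(-6) + (4)*(-3) + (-10)*(-9) = 66
C[2][1] = (2)*(0) + (4)*(1) + (-10)*(-7) = 74
= [[-9, -49], [-3, -55], [66, 74]]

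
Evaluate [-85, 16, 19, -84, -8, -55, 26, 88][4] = -8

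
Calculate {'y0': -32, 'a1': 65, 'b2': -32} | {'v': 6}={'y0': -32, 'a1': 65, 'b2': -32, 'v': 6}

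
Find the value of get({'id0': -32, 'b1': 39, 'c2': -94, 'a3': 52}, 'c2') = -94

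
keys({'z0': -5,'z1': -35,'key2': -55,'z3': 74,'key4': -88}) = ['z0', 'z1', 'key2', 'z3', 'key4']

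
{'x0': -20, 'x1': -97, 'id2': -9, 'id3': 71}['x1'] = -97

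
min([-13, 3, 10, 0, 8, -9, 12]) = -13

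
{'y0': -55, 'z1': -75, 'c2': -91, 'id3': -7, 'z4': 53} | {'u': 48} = {'y0': -55, 'z1': -75, 'c2': -91, 'id3': -7, 'z4': 53, 'u': 48}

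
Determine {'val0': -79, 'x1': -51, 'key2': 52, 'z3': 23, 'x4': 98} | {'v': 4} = {'val0': -79, 'x1': -51, 'key2': 52, 'z3': 23, 'x4': 98, 'v': 4}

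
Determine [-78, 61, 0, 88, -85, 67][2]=0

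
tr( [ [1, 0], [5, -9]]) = diagonal: 1 + (-9)
= -8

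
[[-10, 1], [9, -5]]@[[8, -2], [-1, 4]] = C[0][0] = (-10)*(8) + (1)*(-1) = -81
C[0][1] = (-10)*(-2) + (1)*(4) = 24
C[1][0] = (9)*(8) + (-5)*(-1) = 77
C[1][1] = (9)*(-2) + (-5)*(4) = -38
= [[-81, 24], [77, -38]]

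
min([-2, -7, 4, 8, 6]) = -7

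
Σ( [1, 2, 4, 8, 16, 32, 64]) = 127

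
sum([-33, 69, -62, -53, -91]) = -170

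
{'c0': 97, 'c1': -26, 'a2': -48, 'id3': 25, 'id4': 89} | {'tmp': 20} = {'c0': 97, 'c1': -26, 'a2': -48, 'id3': 25, 'id4': 89, 'tmp': 20}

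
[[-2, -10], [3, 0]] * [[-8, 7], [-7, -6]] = [[86, 46], [-24, 21]]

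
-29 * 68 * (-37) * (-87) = -6347868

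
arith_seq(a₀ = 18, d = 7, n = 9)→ [18, 25, 32, 39, 46, 53, 60, 67, 74]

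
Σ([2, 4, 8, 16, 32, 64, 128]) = 2 + 4 + 8 + 16 + 32 + 64 + 128
= 254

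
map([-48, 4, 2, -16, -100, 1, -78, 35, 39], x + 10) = -48+10=-38, 4+10=14, 2+10=12, -16+10=-6, -100+10=-90, 1+10=11, -78+10=-68, 35+10=45, 39+10=49
= [-38, 14, 12, -6, -90, 11, -68, 45, 49]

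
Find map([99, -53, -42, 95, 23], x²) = [9801, 2809, 1764, 9025, 529]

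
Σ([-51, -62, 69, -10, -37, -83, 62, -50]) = -162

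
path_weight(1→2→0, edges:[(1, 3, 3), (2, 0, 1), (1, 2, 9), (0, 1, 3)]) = w(1→2)=9 + w(2→0)=1
= 10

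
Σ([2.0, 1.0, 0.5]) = 2.0 + 1.0 + 0.5
= 3.5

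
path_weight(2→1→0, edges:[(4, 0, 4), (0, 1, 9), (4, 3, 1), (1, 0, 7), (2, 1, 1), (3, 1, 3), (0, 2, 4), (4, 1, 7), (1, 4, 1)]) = w(2→1)=1 + w(1→0)=7
= 8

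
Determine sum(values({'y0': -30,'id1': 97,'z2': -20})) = (-30) + 97 + (-20)
= 47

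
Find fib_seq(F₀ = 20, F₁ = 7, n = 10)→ [20, 7, 27, 34, 61, 95, 156, 251, 407, 658]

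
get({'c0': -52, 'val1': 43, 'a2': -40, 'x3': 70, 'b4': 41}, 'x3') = 70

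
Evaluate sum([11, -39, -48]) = 11 + (-39) + (-48)
= -76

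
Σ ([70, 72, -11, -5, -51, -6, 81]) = 70 + 72 + (-11) + (-5) + (-51) + (-6) + 81
= 150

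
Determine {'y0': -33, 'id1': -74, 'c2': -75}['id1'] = -74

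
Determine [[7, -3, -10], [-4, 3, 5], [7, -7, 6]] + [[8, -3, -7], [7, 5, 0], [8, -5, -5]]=[[15, -6, -17], [3, 8, 5], [15, -12, 1]]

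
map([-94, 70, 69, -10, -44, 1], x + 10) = [-84, 80, 79, 0, -34, 11]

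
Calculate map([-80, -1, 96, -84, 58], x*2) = -80*2=-160, -1*2=-2, 96*2=192, -84*2=-168, 58*2=116
= [-160, -2, 192, -168, 116]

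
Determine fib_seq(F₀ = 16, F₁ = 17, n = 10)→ F_2 = F_1 + F_0 = 33
F_3 = F_2 + F_1 = 50
F_4 = F_3 + F_2 = 83
...
= [16, 17, 33, 50, 83, 133, 216, 349, 565, 914]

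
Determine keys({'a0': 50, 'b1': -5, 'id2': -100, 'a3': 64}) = ['a0', 'b1', 'id2', 'a3']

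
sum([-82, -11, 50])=(-82) + (-11) + 50
= -43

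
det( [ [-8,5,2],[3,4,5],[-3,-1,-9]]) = 326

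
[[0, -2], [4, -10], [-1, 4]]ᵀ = [[0, 4, -1], [-2, -10, 4]]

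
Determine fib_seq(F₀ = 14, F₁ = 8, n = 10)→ [14, 8, 22, 30, 52, 82, 134, 216, 350, 566]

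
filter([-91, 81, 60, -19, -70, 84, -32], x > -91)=keep x where x > -91: -91✗, 81✓, 60✓, -19✓, -70✓, 84✓, -32✓
= [81, 60, -19, -70, 84, -32]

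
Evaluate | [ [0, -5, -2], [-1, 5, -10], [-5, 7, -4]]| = -266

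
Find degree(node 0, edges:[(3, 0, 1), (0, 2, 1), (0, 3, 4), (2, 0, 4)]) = incident: (3,0), (0,2), (0,3), (2,0)
= 4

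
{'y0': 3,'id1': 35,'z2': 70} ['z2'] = 70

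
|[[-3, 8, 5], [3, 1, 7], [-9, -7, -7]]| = (1)*(-3)*det([[1, 7], [-7, -7]]) + (-1)*(8)*det([[3, 7], [-9, -7]]) + (1)*(5)*det([[3, 1], [-9, -7]])
= -126 + -336 + -60
= -522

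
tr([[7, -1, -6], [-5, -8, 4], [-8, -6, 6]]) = diagonal: 7 + (-8) + 6
= 5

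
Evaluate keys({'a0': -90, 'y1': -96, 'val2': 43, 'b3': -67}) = ['a0', 'y1', 'val2', 'b3']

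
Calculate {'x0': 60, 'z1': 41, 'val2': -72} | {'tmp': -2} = {'x0': 60, 'z1': 41, 'val2': -72, 'tmp': -2}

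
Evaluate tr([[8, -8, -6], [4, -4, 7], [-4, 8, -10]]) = -6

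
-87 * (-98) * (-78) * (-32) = 21280896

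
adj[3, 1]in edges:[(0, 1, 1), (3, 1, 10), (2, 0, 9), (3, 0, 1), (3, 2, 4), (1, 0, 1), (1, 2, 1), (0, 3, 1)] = 10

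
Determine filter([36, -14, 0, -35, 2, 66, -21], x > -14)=keep x where x > -14: 36✓, -14✗, 0✓, -35✗, 2✓, 66✓, -21✗
= [36, 0, 2, 66]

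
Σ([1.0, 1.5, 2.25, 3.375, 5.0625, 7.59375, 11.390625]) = 32.171875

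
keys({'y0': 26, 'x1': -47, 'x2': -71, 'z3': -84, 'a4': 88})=['y0', 'x1', 'x2', 'z3', 'a4']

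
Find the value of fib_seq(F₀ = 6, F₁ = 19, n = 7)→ F_2 = F_1 + F_0 = 25
F_3 = F_2 + F_1 = 44
F_4 = F_3 + F_2 = 69
...
= [6, 19, 25, 44, 69, 113, 182]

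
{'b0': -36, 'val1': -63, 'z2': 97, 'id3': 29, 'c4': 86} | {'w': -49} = {'b0': -36, 'val1': -63, 'z2': 97, 'id3': 29, 'c4': 86, 'w': -49}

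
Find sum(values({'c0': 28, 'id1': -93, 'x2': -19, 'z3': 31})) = -53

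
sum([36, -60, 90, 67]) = 133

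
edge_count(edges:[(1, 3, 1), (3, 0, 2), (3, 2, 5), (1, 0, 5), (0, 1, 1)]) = 5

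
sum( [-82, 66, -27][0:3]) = slice → [-82, 66, -27]
(-82) + 66 + (-27)
= -43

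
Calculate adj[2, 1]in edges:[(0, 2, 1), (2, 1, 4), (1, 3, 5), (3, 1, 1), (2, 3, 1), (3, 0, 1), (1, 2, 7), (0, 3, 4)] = 4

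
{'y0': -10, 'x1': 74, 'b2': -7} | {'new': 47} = {'y0': -10, 'x1': 74, 'b2': -7, 'new': 47}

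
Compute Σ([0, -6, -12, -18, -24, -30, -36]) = 0 + (-6) + (-12) + (-18) + (-24) + (-30) + (-36)
= -126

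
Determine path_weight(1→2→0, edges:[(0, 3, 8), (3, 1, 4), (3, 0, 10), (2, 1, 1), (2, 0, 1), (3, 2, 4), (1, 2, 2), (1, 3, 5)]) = w(1→2)=2 + w(2→0)=1
= 3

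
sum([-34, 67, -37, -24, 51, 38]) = 61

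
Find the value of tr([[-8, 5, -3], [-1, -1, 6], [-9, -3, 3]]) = diagonal: (-8) + (-1) + 3
= -6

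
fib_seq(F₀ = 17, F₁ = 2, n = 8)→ [17, 2, 19, 21, 40, 61, 101, 162]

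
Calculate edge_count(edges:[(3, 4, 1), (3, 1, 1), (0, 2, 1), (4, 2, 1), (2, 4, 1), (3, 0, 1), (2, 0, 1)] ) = 7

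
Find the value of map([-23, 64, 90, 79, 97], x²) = (-23)²=529, (64)²=4096, (90)²=8100, (79)²=6241, (97)²=9409
= [529, 4096, 8100, 6241, 9409]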